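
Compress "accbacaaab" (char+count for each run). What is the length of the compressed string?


Input: accbacaaab
Runs:
  'a' x 1 => "a1"
  'c' x 2 => "c2"
  'b' x 1 => "b1"
  'a' x 1 => "a1"
  'c' x 1 => "c1"
  'a' x 3 => "a3"
  'b' x 1 => "b1"
Compressed: "a1c2b1a1c1a3b1"
Compressed length: 14

14


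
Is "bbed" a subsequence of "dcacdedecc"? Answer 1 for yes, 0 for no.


Check if "bbed" is a subsequence of "dcacdedecc"
Greedy scan:
  Position 0 ('d'): no match needed
  Position 1 ('c'): no match needed
  Position 2 ('a'): no match needed
  Position 3 ('c'): no match needed
  Position 4 ('d'): no match needed
  Position 5 ('e'): no match needed
  Position 6 ('d'): no match needed
  Position 7 ('e'): no match needed
  Position 8 ('c'): no match needed
  Position 9 ('c'): no match needed
Only matched 0/4 characters => not a subsequence

0


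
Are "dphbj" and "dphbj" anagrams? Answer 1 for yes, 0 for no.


Strings: "dphbj", "dphbj"
Sorted first:  bdhjp
Sorted second: bdhjp
Sorted forms match => anagrams

1


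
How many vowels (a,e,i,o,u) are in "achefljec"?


Input: achefljec
Checking each character:
  'a' at position 0: vowel (running total: 1)
  'c' at position 1: consonant
  'h' at position 2: consonant
  'e' at position 3: vowel (running total: 2)
  'f' at position 4: consonant
  'l' at position 5: consonant
  'j' at position 6: consonant
  'e' at position 7: vowel (running total: 3)
  'c' at position 8: consonant
Total vowels: 3

3


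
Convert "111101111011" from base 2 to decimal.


Input: "111101111011" in base 2
Positional expansion:
  Digit '1' (value 1) x 2^11 = 2048
  Digit '1' (value 1) x 2^10 = 1024
  Digit '1' (value 1) x 2^9 = 512
  Digit '1' (value 1) x 2^8 = 256
  Digit '0' (value 0) x 2^7 = 0
  Digit '1' (value 1) x 2^6 = 64
  Digit '1' (value 1) x 2^5 = 32
  Digit '1' (value 1) x 2^4 = 16
  Digit '1' (value 1) x 2^3 = 8
  Digit '0' (value 0) x 2^2 = 0
  Digit '1' (value 1) x 2^1 = 2
  Digit '1' (value 1) x 2^0 = 1
Sum = 3963

3963


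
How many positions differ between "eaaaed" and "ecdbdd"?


Comparing "eaaaed" and "ecdbdd" position by position:
  Position 0: 'e' vs 'e' => same
  Position 1: 'a' vs 'c' => DIFFER
  Position 2: 'a' vs 'd' => DIFFER
  Position 3: 'a' vs 'b' => DIFFER
  Position 4: 'e' vs 'd' => DIFFER
  Position 5: 'd' vs 'd' => same
Positions that differ: 4

4


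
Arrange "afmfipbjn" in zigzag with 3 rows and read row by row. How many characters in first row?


Zigzag "afmfipbjn" into 3 rows:
Placing characters:
  'a' => row 0
  'f' => row 1
  'm' => row 2
  'f' => row 1
  'i' => row 0
  'p' => row 1
  'b' => row 2
  'j' => row 1
  'n' => row 0
Rows:
  Row 0: "ain"
  Row 1: "ffpj"
  Row 2: "mb"
First row length: 3

3


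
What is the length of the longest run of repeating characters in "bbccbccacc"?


Input: "bbccbccacc"
Scanning for longest run:
  Position 1 ('b'): continues run of 'b', length=2
  Position 2 ('c'): new char, reset run to 1
  Position 3 ('c'): continues run of 'c', length=2
  Position 4 ('b'): new char, reset run to 1
  Position 5 ('c'): new char, reset run to 1
  Position 6 ('c'): continues run of 'c', length=2
  Position 7 ('a'): new char, reset run to 1
  Position 8 ('c'): new char, reset run to 1
  Position 9 ('c'): continues run of 'c', length=2
Longest run: 'b' with length 2

2


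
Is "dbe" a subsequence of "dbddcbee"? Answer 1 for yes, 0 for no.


Check if "dbe" is a subsequence of "dbddcbee"
Greedy scan:
  Position 0 ('d'): matches sub[0] = 'd'
  Position 1 ('b'): matches sub[1] = 'b'
  Position 2 ('d'): no match needed
  Position 3 ('d'): no match needed
  Position 4 ('c'): no match needed
  Position 5 ('b'): no match needed
  Position 6 ('e'): matches sub[2] = 'e'
  Position 7 ('e'): no match needed
All 3 characters matched => is a subsequence

1


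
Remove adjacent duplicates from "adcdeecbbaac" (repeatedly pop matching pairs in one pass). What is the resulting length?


Input: adcdeecbbaac
Stack-based adjacent duplicate removal:
  Read 'a': push. Stack: a
  Read 'd': push. Stack: ad
  Read 'c': push. Stack: adc
  Read 'd': push. Stack: adcd
  Read 'e': push. Stack: adcde
  Read 'e': matches stack top 'e' => pop. Stack: adcd
  Read 'c': push. Stack: adcdc
  Read 'b': push. Stack: adcdcb
  Read 'b': matches stack top 'b' => pop. Stack: adcdc
  Read 'a': push. Stack: adcdca
  Read 'a': matches stack top 'a' => pop. Stack: adcdc
  Read 'c': matches stack top 'c' => pop. Stack: adcd
Final stack: "adcd" (length 4)

4


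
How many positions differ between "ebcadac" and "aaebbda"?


Comparing "ebcadac" and "aaebbda" position by position:
  Position 0: 'e' vs 'a' => DIFFER
  Position 1: 'b' vs 'a' => DIFFER
  Position 2: 'c' vs 'e' => DIFFER
  Position 3: 'a' vs 'b' => DIFFER
  Position 4: 'd' vs 'b' => DIFFER
  Position 5: 'a' vs 'd' => DIFFER
  Position 6: 'c' vs 'a' => DIFFER
Positions that differ: 7

7


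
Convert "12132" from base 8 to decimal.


Input: "12132" in base 8
Positional expansion:
  Digit '1' (value 1) x 8^4 = 4096
  Digit '2' (value 2) x 8^3 = 1024
  Digit '1' (value 1) x 8^2 = 64
  Digit '3' (value 3) x 8^1 = 24
  Digit '2' (value 2) x 8^0 = 2
Sum = 5210

5210


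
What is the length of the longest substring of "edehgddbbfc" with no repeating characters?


Input: "edehgddbbfc"
Sliding window (track last position of each char):
  Position 0 ('e'): window [0,0] length 1 -- new best
  Position 1 ('d'): window [0,1] length 2 -- new best
  Position 2 ('e'): repeat (last at 0), move window start to 1
  Position 2 ('e'): window [1,2] length 2
  Position 3 ('h'): window [1,3] length 3 -- new best
  Position 4 ('g'): window [1,4] length 4 -- new best
  Position 5 ('d'): repeat (last at 1), move window start to 2
  Position 5 ('d'): window [2,5] length 4
  Position 6 ('d'): repeat (last at 5), move window start to 6
  Position 6 ('d'): window [6,6] length 1
  Position 7 ('b'): window [6,7] length 2
  Position 8 ('b'): repeat (last at 7), move window start to 8
  Position 8 ('b'): window [8,8] length 1
  Position 9 ('f'): window [8,9] length 2
  Position 10 ('c'): window [8,10] length 3
Longest substring with no repeats: "dehg" with length 4

4


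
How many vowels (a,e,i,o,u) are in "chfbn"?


Input: chfbn
Checking each character:
  'c' at position 0: consonant
  'h' at position 1: consonant
  'f' at position 2: consonant
  'b' at position 3: consonant
  'n' at position 4: consonant
Total vowels: 0

0


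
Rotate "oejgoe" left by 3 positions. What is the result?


Input: "oejgoe", rotate left by 3
First 3 characters: "oej"
Remaining characters: "goe"
Concatenate remaining + first: "goe" + "oej" = "goeoej"

goeoej


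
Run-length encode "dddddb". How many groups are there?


Input: dddddb
Scanning for consecutive runs:
  Group 1: 'd' x 5 (positions 0-4)
  Group 2: 'b' x 1 (positions 5-5)
Total groups: 2

2


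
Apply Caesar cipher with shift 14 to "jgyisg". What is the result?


Caesar cipher: shift "jgyisg" by 14
  'j' (pos 9) + 14 = pos 23 = 'x'
  'g' (pos 6) + 14 = pos 20 = 'u'
  'y' (pos 24) + 14 = pos 12 = 'm'
  'i' (pos 8) + 14 = pos 22 = 'w'
  's' (pos 18) + 14 = pos 6 = 'g'
  'g' (pos 6) + 14 = pos 20 = 'u'
Result: xumwgu

xumwgu


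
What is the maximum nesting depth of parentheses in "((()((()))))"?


Input: "((()((()))))"
Tracking depth:
  Position 0 '(': depth becomes 1
  Position 1 '(': depth becomes 2
  Position 2 '(': depth becomes 3
  Position 3 ')': depth becomes 2
  Position 4 '(': depth becomes 3
  Position 5 '(': depth becomes 4
  Position 6 '(': depth becomes 5
  Position 7 ')': depth becomes 4
  Position 8 ')': depth becomes 3
  Position 9 ')': depth becomes 2
  Position 10 ')': depth becomes 1
  Position 11 ')': depth becomes 0
Maximum depth reached: 5

5


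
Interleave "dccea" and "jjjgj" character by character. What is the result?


Interleaving "dccea" and "jjjgj":
  Position 0: 'd' from first, 'j' from second => "dj"
  Position 1: 'c' from first, 'j' from second => "cj"
  Position 2: 'c' from first, 'j' from second => "cj"
  Position 3: 'e' from first, 'g' from second => "eg"
  Position 4: 'a' from first, 'j' from second => "aj"
Result: djcjcjegaj

djcjcjegaj


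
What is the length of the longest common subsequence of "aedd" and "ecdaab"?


LCS of "aedd" and "ecdaab"
DP table:
           e    c    d    a    a    b
      0    0    0    0    0    0    0
  a   0    0    0    0    1    1    1
  e   0    1    1    1    1    1    1
  d   0    1    1    2    2    2    2
  d   0    1    1    2    2    2    2
LCS length = dp[4][6] = 2

2


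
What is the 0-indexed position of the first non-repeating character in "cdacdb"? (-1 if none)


Input: cdacdb
Character frequencies:
  'a': 1
  'b': 1
  'c': 2
  'd': 2
Scanning left to right for freq == 1:
  Position 0 ('c'): freq=2, skip
  Position 1 ('d'): freq=2, skip
  Position 2 ('a'): unique! => answer = 2

2


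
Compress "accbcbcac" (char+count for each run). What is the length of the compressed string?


Input: accbcbcac
Runs:
  'a' x 1 => "a1"
  'c' x 2 => "c2"
  'b' x 1 => "b1"
  'c' x 1 => "c1"
  'b' x 1 => "b1"
  'c' x 1 => "c1"
  'a' x 1 => "a1"
  'c' x 1 => "c1"
Compressed: "a1c2b1c1b1c1a1c1"
Compressed length: 16

16


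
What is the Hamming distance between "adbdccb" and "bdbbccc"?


Comparing "adbdccb" and "bdbbccc" position by position:
  Position 0: 'a' vs 'b' => differ
  Position 1: 'd' vs 'd' => same
  Position 2: 'b' vs 'b' => same
  Position 3: 'd' vs 'b' => differ
  Position 4: 'c' vs 'c' => same
  Position 5: 'c' vs 'c' => same
  Position 6: 'b' vs 'c' => differ
Total differences (Hamming distance): 3

3


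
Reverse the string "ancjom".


Input: ancjom
Reading characters right to left:
  Position 5: 'm'
  Position 4: 'o'
  Position 3: 'j'
  Position 2: 'c'
  Position 1: 'n'
  Position 0: 'a'
Reversed: mojcna

mojcna


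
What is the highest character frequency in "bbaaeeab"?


Input: bbaaeeab
Character counts:
  'a': 3
  'b': 3
  'e': 2
Maximum frequency: 3

3


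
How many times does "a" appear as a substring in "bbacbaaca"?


Searching for "a" in "bbacbaaca"
Scanning each position:
  Position 0: "b" => no
  Position 1: "b" => no
  Position 2: "a" => MATCH
  Position 3: "c" => no
  Position 4: "b" => no
  Position 5: "a" => MATCH
  Position 6: "a" => MATCH
  Position 7: "c" => no
  Position 8: "a" => MATCH
Total occurrences: 4

4


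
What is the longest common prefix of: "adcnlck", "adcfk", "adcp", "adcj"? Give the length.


Words: adcnlck, adcfk, adcp, adcj
  Position 0: all 'a' => match
  Position 1: all 'd' => match
  Position 2: all 'c' => match
  Position 3: ('n', 'f', 'p', 'j') => mismatch, stop
LCP = "adc" (length 3)

3


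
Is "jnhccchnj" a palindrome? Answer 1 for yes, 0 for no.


Input: jnhccchnj
Reversed: jnhccchnj
  Compare pos 0 ('j') with pos 8 ('j'): match
  Compare pos 1 ('n') with pos 7 ('n'): match
  Compare pos 2 ('h') with pos 6 ('h'): match
  Compare pos 3 ('c') with pos 5 ('c'): match
Result: palindrome

1


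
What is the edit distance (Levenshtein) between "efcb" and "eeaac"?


Computing edit distance: "efcb" -> "eeaac"
DP table:
           e    e    a    a    c
      0    1    2    3    4    5
  e   1    0    1    2    3    4
  f   2    1    1    2    3    4
  c   3    2    2    2    3    3
  b   4    3    3    3    3    4
Edit distance = dp[4][5] = 4

4


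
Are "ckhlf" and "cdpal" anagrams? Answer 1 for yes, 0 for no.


Strings: "ckhlf", "cdpal"
Sorted first:  cfhkl
Sorted second: acdlp
Differ at position 0: 'c' vs 'a' => not anagrams

0


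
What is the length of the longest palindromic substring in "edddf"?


Input: "edddf"
Checking substrings for palindromes:
  [1:4] "ddd" (len 3) => palindrome
  [1:3] "dd" (len 2) => palindrome
  [2:4] "dd" (len 2) => palindrome
Longest palindromic substring: "ddd" with length 3

3


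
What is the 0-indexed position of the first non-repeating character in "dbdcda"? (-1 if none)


Input: dbdcda
Character frequencies:
  'a': 1
  'b': 1
  'c': 1
  'd': 3
Scanning left to right for freq == 1:
  Position 0 ('d'): freq=3, skip
  Position 1 ('b'): unique! => answer = 1

1


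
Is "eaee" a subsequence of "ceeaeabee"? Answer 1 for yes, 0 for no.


Check if "eaee" is a subsequence of "ceeaeabee"
Greedy scan:
  Position 0 ('c'): no match needed
  Position 1 ('e'): matches sub[0] = 'e'
  Position 2 ('e'): no match needed
  Position 3 ('a'): matches sub[1] = 'a'
  Position 4 ('e'): matches sub[2] = 'e'
  Position 5 ('a'): no match needed
  Position 6 ('b'): no match needed
  Position 7 ('e'): matches sub[3] = 'e'
  Position 8 ('e'): no match needed
All 4 characters matched => is a subsequence

1


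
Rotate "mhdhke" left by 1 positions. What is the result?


Input: "mhdhke", rotate left by 1
First 1 characters: "m"
Remaining characters: "hdhke"
Concatenate remaining + first: "hdhke" + "m" = "hdhkem"

hdhkem


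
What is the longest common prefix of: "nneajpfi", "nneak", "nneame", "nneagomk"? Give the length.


Words: nneajpfi, nneak, nneame, nneagomk
  Position 0: all 'n' => match
  Position 1: all 'n' => match
  Position 2: all 'e' => match
  Position 3: all 'a' => match
  Position 4: ('j', 'k', 'm', 'g') => mismatch, stop
LCP = "nnea" (length 4)

4


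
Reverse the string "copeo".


Input: copeo
Reading characters right to left:
  Position 4: 'o'
  Position 3: 'e'
  Position 2: 'p'
  Position 1: 'o'
  Position 0: 'c'
Reversed: oepoc

oepoc


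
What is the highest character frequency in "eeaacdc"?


Input: eeaacdc
Character counts:
  'a': 2
  'c': 2
  'd': 1
  'e': 2
Maximum frequency: 2

2


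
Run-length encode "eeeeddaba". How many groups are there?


Input: eeeeddaba
Scanning for consecutive runs:
  Group 1: 'e' x 4 (positions 0-3)
  Group 2: 'd' x 2 (positions 4-5)
  Group 3: 'a' x 1 (positions 6-6)
  Group 4: 'b' x 1 (positions 7-7)
  Group 5: 'a' x 1 (positions 8-8)
Total groups: 5

5


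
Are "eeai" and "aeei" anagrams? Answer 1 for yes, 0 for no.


Strings: "eeai", "aeei"
Sorted first:  aeei
Sorted second: aeei
Sorted forms match => anagrams

1


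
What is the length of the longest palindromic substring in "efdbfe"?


Input: "efdbfe"
Checking substrings for palindromes:
  No multi-char palindromic substrings found
Longest palindromic substring: "e" with length 1

1


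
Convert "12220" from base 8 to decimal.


Input: "12220" in base 8
Positional expansion:
  Digit '1' (value 1) x 8^4 = 4096
  Digit '2' (value 2) x 8^3 = 1024
  Digit '2' (value 2) x 8^2 = 128
  Digit '2' (value 2) x 8^1 = 16
  Digit '0' (value 0) x 8^0 = 0
Sum = 5264

5264


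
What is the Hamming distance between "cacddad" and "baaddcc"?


Comparing "cacddad" and "baaddcc" position by position:
  Position 0: 'c' vs 'b' => differ
  Position 1: 'a' vs 'a' => same
  Position 2: 'c' vs 'a' => differ
  Position 3: 'd' vs 'd' => same
  Position 4: 'd' vs 'd' => same
  Position 5: 'a' vs 'c' => differ
  Position 6: 'd' vs 'c' => differ
Total differences (Hamming distance): 4

4


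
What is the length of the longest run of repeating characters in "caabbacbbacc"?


Input: "caabbacbbacc"
Scanning for longest run:
  Position 1 ('a'): new char, reset run to 1
  Position 2 ('a'): continues run of 'a', length=2
  Position 3 ('b'): new char, reset run to 1
  Position 4 ('b'): continues run of 'b', length=2
  Position 5 ('a'): new char, reset run to 1
  Position 6 ('c'): new char, reset run to 1
  Position 7 ('b'): new char, reset run to 1
  Position 8 ('b'): continues run of 'b', length=2
  Position 9 ('a'): new char, reset run to 1
  Position 10 ('c'): new char, reset run to 1
  Position 11 ('c'): continues run of 'c', length=2
Longest run: 'a' with length 2

2


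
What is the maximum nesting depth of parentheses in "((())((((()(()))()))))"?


Input: "((())((((()(()))()))))"
Tracking depth:
  Position 0 '(': depth becomes 1
  Position 1 '(': depth becomes 2
  Position 2 '(': depth becomes 3
  Position 3 ')': depth becomes 2
  Position 4 ')': depth becomes 1
  Position 5 '(': depth becomes 2
  Position 6 '(': depth becomes 3
  Position 7 '(': depth becomes 4
  Position 8 '(': depth becomes 5
  Position 9 '(': depth becomes 6
  Position 10 ')': depth becomes 5
  Position 11 '(': depth becomes 6
  Position 12 '(': depth becomes 7
  Position 13 ')': depth becomes 6
  Position 14 ')': depth becomes 5
  Position 15 ')': depth becomes 4
  Position 16 '(': depth becomes 5
  Position 17 ')': depth becomes 4
  Position 18 ')': depth becomes 3
  Position 19 ')': depth becomes 2
  Position 20 ')': depth becomes 1
  Position 21 ')': depth becomes 0
Maximum depth reached: 7

7


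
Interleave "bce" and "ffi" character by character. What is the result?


Interleaving "bce" and "ffi":
  Position 0: 'b' from first, 'f' from second => "bf"
  Position 1: 'c' from first, 'f' from second => "cf"
  Position 2: 'e' from first, 'i' from second => "ei"
Result: bfcfei

bfcfei


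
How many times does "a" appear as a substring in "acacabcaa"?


Searching for "a" in "acacabcaa"
Scanning each position:
  Position 0: "a" => MATCH
  Position 1: "c" => no
  Position 2: "a" => MATCH
  Position 3: "c" => no
  Position 4: "a" => MATCH
  Position 5: "b" => no
  Position 6: "c" => no
  Position 7: "a" => MATCH
  Position 8: "a" => MATCH
Total occurrences: 5

5


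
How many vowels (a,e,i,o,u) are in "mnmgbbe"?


Input: mnmgbbe
Checking each character:
  'm' at position 0: consonant
  'n' at position 1: consonant
  'm' at position 2: consonant
  'g' at position 3: consonant
  'b' at position 4: consonant
  'b' at position 5: consonant
  'e' at position 6: vowel (running total: 1)
Total vowels: 1

1


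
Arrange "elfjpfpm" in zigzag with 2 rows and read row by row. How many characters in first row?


Zigzag "elfjpfpm" into 2 rows:
Placing characters:
  'e' => row 0
  'l' => row 1
  'f' => row 0
  'j' => row 1
  'p' => row 0
  'f' => row 1
  'p' => row 0
  'm' => row 1
Rows:
  Row 0: "efpp"
  Row 1: "ljfm"
First row length: 4

4


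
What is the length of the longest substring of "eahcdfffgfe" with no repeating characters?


Input: "eahcdfffgfe"
Sliding window (track last position of each char):
  Position 0 ('e'): window [0,0] length 1 -- new best
  Position 1 ('a'): window [0,1] length 2 -- new best
  Position 2 ('h'): window [0,2] length 3 -- new best
  Position 3 ('c'): window [0,3] length 4 -- new best
  Position 4 ('d'): window [0,4] length 5 -- new best
  Position 5 ('f'): window [0,5] length 6 -- new best
  Position 6 ('f'): repeat (last at 5), move window start to 6
  Position 6 ('f'): window [6,6] length 1
  Position 7 ('f'): repeat (last at 6), move window start to 7
  Position 7 ('f'): window [7,7] length 1
  Position 8 ('g'): window [7,8] length 2
  Position 9 ('f'): repeat (last at 7), move window start to 8
  Position 9 ('f'): window [8,9] length 2
  Position 10 ('e'): window [8,10] length 3
Longest substring with no repeats: "eahcdf" with length 6

6


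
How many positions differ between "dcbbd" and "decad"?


Comparing "dcbbd" and "decad" position by position:
  Position 0: 'd' vs 'd' => same
  Position 1: 'c' vs 'e' => DIFFER
  Position 2: 'b' vs 'c' => DIFFER
  Position 3: 'b' vs 'a' => DIFFER
  Position 4: 'd' vs 'd' => same
Positions that differ: 3

3


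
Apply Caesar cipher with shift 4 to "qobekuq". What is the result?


Caesar cipher: shift "qobekuq" by 4
  'q' (pos 16) + 4 = pos 20 = 'u'
  'o' (pos 14) + 4 = pos 18 = 's'
  'b' (pos 1) + 4 = pos 5 = 'f'
  'e' (pos 4) + 4 = pos 8 = 'i'
  'k' (pos 10) + 4 = pos 14 = 'o'
  'u' (pos 20) + 4 = pos 24 = 'y'
  'q' (pos 16) + 4 = pos 20 = 'u'
Result: usfioyu

usfioyu


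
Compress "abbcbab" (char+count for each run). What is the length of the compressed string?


Input: abbcbab
Runs:
  'a' x 1 => "a1"
  'b' x 2 => "b2"
  'c' x 1 => "c1"
  'b' x 1 => "b1"
  'a' x 1 => "a1"
  'b' x 1 => "b1"
Compressed: "a1b2c1b1a1b1"
Compressed length: 12

12


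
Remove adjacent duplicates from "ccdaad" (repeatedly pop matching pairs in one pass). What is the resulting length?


Input: ccdaad
Stack-based adjacent duplicate removal:
  Read 'c': push. Stack: c
  Read 'c': matches stack top 'c' => pop. Stack: (empty)
  Read 'd': push. Stack: d
  Read 'a': push. Stack: da
  Read 'a': matches stack top 'a' => pop. Stack: d
  Read 'd': matches stack top 'd' => pop. Stack: (empty)
Final stack: "" (length 0)

0


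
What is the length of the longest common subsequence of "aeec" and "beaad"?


LCS of "aeec" and "beaad"
DP table:
           b    e    a    a    d
      0    0    0    0    0    0
  a   0    0    0    1    1    1
  e   0    0    1    1    1    1
  e   0    0    1    1    1    1
  c   0    0    1    1    1    1
LCS length = dp[4][5] = 1

1


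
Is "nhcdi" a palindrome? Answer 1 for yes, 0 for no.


Input: nhcdi
Reversed: idchn
  Compare pos 0 ('n') with pos 4 ('i'): MISMATCH
  Compare pos 1 ('h') with pos 3 ('d'): MISMATCH
Result: not a palindrome

0


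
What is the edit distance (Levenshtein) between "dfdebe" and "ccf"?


Computing edit distance: "dfdebe" -> "ccf"
DP table:
           c    c    f
      0    1    2    3
  d   1    1    2    3
  f   2    2    2    2
  d   3    3    3    3
  e   4    4    4    4
  b   5    5    5    5
  e   6    6    6    6
Edit distance = dp[6][3] = 6

6


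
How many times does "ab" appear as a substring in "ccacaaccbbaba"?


Searching for "ab" in "ccacaaccbbaba"
Scanning each position:
  Position 0: "cc" => no
  Position 1: "ca" => no
  Position 2: "ac" => no
  Position 3: "ca" => no
  Position 4: "aa" => no
  Position 5: "ac" => no
  Position 6: "cc" => no
  Position 7: "cb" => no
  Position 8: "bb" => no
  Position 9: "ba" => no
  Position 10: "ab" => MATCH
  Position 11: "ba" => no
Total occurrences: 1

1


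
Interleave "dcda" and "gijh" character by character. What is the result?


Interleaving "dcda" and "gijh":
  Position 0: 'd' from first, 'g' from second => "dg"
  Position 1: 'c' from first, 'i' from second => "ci"
  Position 2: 'd' from first, 'j' from second => "dj"
  Position 3: 'a' from first, 'h' from second => "ah"
Result: dgcidjah

dgcidjah


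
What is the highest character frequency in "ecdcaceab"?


Input: ecdcaceab
Character counts:
  'a': 2
  'b': 1
  'c': 3
  'd': 1
  'e': 2
Maximum frequency: 3

3


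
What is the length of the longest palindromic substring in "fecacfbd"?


Input: "fecacfbd"
Checking substrings for palindromes:
  [2:5] "cac" (len 3) => palindrome
Longest palindromic substring: "cac" with length 3

3


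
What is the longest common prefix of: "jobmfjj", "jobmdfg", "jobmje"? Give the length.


Words: jobmfjj, jobmdfg, jobmje
  Position 0: all 'j' => match
  Position 1: all 'o' => match
  Position 2: all 'b' => match
  Position 3: all 'm' => match
  Position 4: ('f', 'd', 'j') => mismatch, stop
LCP = "jobm" (length 4)

4


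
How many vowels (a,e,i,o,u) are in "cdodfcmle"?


Input: cdodfcmle
Checking each character:
  'c' at position 0: consonant
  'd' at position 1: consonant
  'o' at position 2: vowel (running total: 1)
  'd' at position 3: consonant
  'f' at position 4: consonant
  'c' at position 5: consonant
  'm' at position 6: consonant
  'l' at position 7: consonant
  'e' at position 8: vowel (running total: 2)
Total vowels: 2

2


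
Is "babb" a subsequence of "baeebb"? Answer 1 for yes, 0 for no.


Check if "babb" is a subsequence of "baeebb"
Greedy scan:
  Position 0 ('b'): matches sub[0] = 'b'
  Position 1 ('a'): matches sub[1] = 'a'
  Position 2 ('e'): no match needed
  Position 3 ('e'): no match needed
  Position 4 ('b'): matches sub[2] = 'b'
  Position 5 ('b'): matches sub[3] = 'b'
All 4 characters matched => is a subsequence

1


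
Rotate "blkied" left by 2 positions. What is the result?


Input: "blkied", rotate left by 2
First 2 characters: "bl"
Remaining characters: "kied"
Concatenate remaining + first: "kied" + "bl" = "kiedbl"

kiedbl


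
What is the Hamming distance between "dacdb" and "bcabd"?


Comparing "dacdb" and "bcabd" position by position:
  Position 0: 'd' vs 'b' => differ
  Position 1: 'a' vs 'c' => differ
  Position 2: 'c' vs 'a' => differ
  Position 3: 'd' vs 'b' => differ
  Position 4: 'b' vs 'd' => differ
Total differences (Hamming distance): 5

5


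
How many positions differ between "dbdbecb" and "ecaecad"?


Comparing "dbdbecb" and "ecaecad" position by position:
  Position 0: 'd' vs 'e' => DIFFER
  Position 1: 'b' vs 'c' => DIFFER
  Position 2: 'd' vs 'a' => DIFFER
  Position 3: 'b' vs 'e' => DIFFER
  Position 4: 'e' vs 'c' => DIFFER
  Position 5: 'c' vs 'a' => DIFFER
  Position 6: 'b' vs 'd' => DIFFER
Positions that differ: 7

7


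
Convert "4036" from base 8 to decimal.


Input: "4036" in base 8
Positional expansion:
  Digit '4' (value 4) x 8^3 = 2048
  Digit '0' (value 0) x 8^2 = 0
  Digit '3' (value 3) x 8^1 = 24
  Digit '6' (value 6) x 8^0 = 6
Sum = 2078

2078


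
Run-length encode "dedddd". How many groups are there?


Input: dedddd
Scanning for consecutive runs:
  Group 1: 'd' x 1 (positions 0-0)
  Group 2: 'e' x 1 (positions 1-1)
  Group 3: 'd' x 4 (positions 2-5)
Total groups: 3

3


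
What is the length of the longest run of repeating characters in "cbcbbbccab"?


Input: "cbcbbbccab"
Scanning for longest run:
  Position 1 ('b'): new char, reset run to 1
  Position 2 ('c'): new char, reset run to 1
  Position 3 ('b'): new char, reset run to 1
  Position 4 ('b'): continues run of 'b', length=2
  Position 5 ('b'): continues run of 'b', length=3
  Position 6 ('c'): new char, reset run to 1
  Position 7 ('c'): continues run of 'c', length=2
  Position 8 ('a'): new char, reset run to 1
  Position 9 ('b'): new char, reset run to 1
Longest run: 'b' with length 3

3


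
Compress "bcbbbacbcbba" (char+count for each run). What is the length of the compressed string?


Input: bcbbbacbcbba
Runs:
  'b' x 1 => "b1"
  'c' x 1 => "c1"
  'b' x 3 => "b3"
  'a' x 1 => "a1"
  'c' x 1 => "c1"
  'b' x 1 => "b1"
  'c' x 1 => "c1"
  'b' x 2 => "b2"
  'a' x 1 => "a1"
Compressed: "b1c1b3a1c1b1c1b2a1"
Compressed length: 18

18


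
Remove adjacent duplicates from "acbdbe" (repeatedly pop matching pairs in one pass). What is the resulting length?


Input: acbdbe
Stack-based adjacent duplicate removal:
  Read 'a': push. Stack: a
  Read 'c': push. Stack: ac
  Read 'b': push. Stack: acb
  Read 'd': push. Stack: acbd
  Read 'b': push. Stack: acbdb
  Read 'e': push. Stack: acbdbe
Final stack: "acbdbe" (length 6)

6


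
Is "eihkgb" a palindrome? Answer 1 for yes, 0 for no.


Input: eihkgb
Reversed: bgkhie
  Compare pos 0 ('e') with pos 5 ('b'): MISMATCH
  Compare pos 1 ('i') with pos 4 ('g'): MISMATCH
  Compare pos 2 ('h') with pos 3 ('k'): MISMATCH
Result: not a palindrome

0


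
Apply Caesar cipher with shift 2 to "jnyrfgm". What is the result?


Caesar cipher: shift "jnyrfgm" by 2
  'j' (pos 9) + 2 = pos 11 = 'l'
  'n' (pos 13) + 2 = pos 15 = 'p'
  'y' (pos 24) + 2 = pos 0 = 'a'
  'r' (pos 17) + 2 = pos 19 = 't'
  'f' (pos 5) + 2 = pos 7 = 'h'
  'g' (pos 6) + 2 = pos 8 = 'i'
  'm' (pos 12) + 2 = pos 14 = 'o'
Result: lpathio

lpathio


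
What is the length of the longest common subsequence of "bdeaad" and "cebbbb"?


LCS of "bdeaad" and "cebbbb"
DP table:
           c    e    b    b    b    b
      0    0    0    0    0    0    0
  b   0    0    0    1    1    1    1
  d   0    0    0    1    1    1    1
  e   0    0    1    1    1    1    1
  a   0    0    1    1    1    1    1
  a   0    0    1    1    1    1    1
  d   0    0    1    1    1    1    1
LCS length = dp[6][6] = 1

1


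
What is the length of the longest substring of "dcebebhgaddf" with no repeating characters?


Input: "dcebebhgaddf"
Sliding window (track last position of each char):
  Position 0 ('d'): window [0,0] length 1 -- new best
  Position 1 ('c'): window [0,1] length 2 -- new best
  Position 2 ('e'): window [0,2] length 3 -- new best
  Position 3 ('b'): window [0,3] length 4 -- new best
  Position 4 ('e'): repeat (last at 2), move window start to 3
  Position 4 ('e'): window [3,4] length 2
  Position 5 ('b'): repeat (last at 3), move window start to 4
  Position 5 ('b'): window [4,5] length 2
  Position 6 ('h'): window [4,6] length 3
  Position 7 ('g'): window [4,7] length 4
  Position 8 ('a'): window [4,8] length 5 -- new best
  Position 9 ('d'): window [4,9] length 6 -- new best
  Position 10 ('d'): repeat (last at 9), move window start to 10
  Position 10 ('d'): window [10,10] length 1
  Position 11 ('f'): window [10,11] length 2
Longest substring with no repeats: "ebhgad" with length 6

6


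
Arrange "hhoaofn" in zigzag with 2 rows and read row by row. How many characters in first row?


Zigzag "hhoaofn" into 2 rows:
Placing characters:
  'h' => row 0
  'h' => row 1
  'o' => row 0
  'a' => row 1
  'o' => row 0
  'f' => row 1
  'n' => row 0
Rows:
  Row 0: "hoon"
  Row 1: "haf"
First row length: 4

4


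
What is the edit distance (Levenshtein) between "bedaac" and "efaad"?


Computing edit distance: "bedaac" -> "efaad"
DP table:
           e    f    a    a    d
      0    1    2    3    4    5
  b   1    1    2    3    4    5
  e   2    1    2    3    4    5
  d   3    2    2    3    4    4
  a   4    3    3    2    3    4
  a   5    4    4    3    2    3
  c   6    5    5    4    3    3
Edit distance = dp[6][5] = 3

3


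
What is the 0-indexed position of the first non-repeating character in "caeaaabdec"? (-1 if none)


Input: caeaaabdec
Character frequencies:
  'a': 4
  'b': 1
  'c': 2
  'd': 1
  'e': 2
Scanning left to right for freq == 1:
  Position 0 ('c'): freq=2, skip
  Position 1 ('a'): freq=4, skip
  Position 2 ('e'): freq=2, skip
  Position 3 ('a'): freq=4, skip
  Position 4 ('a'): freq=4, skip
  Position 5 ('a'): freq=4, skip
  Position 6 ('b'): unique! => answer = 6

6


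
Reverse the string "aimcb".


Input: aimcb
Reading characters right to left:
  Position 4: 'b'
  Position 3: 'c'
  Position 2: 'm'
  Position 1: 'i'
  Position 0: 'a'
Reversed: bcmia

bcmia


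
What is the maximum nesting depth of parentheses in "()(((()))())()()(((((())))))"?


Input: "()(((()))())()()(((((())))))"
Tracking depth:
  Position 0 '(': depth becomes 1
  Position 1 ')': depth becomes 0
  Position 2 '(': depth becomes 1
  Position 3 '(': depth becomes 2
  Position 4 '(': depth becomes 3
  Position 5 '(': depth becomes 4
  Position 6 ')': depth becomes 3
  Position 7 ')': depth becomes 2
  Position 8 ')': depth becomes 1
  Position 9 '(': depth becomes 2
  Position 10 ')': depth becomes 1
  Position 11 ')': depth becomes 0
  Position 12 '(': depth becomes 1
  Position 13 ')': depth becomes 0
  Position 14 '(': depth becomes 1
  Position 15 ')': depth becomes 0
  Position 16 '(': depth becomes 1
  Position 17 '(': depth becomes 2
  Position 18 '(': depth becomes 3
  Position 19 '(': depth becomes 4
  Position 20 '(': depth becomes 5
  Position 21 '(': depth becomes 6
  Position 22 ')': depth becomes 5
  Position 23 ')': depth becomes 4
  Position 24 ')': depth becomes 3
  Position 25 ')': depth becomes 2
  Position 26 ')': depth becomes 1
  Position 27 ')': depth becomes 0
Maximum depth reached: 6

6


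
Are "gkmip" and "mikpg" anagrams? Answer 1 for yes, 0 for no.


Strings: "gkmip", "mikpg"
Sorted first:  gikmp
Sorted second: gikmp
Sorted forms match => anagrams

1


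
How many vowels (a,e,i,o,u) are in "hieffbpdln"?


Input: hieffbpdln
Checking each character:
  'h' at position 0: consonant
  'i' at position 1: vowel (running total: 1)
  'e' at position 2: vowel (running total: 2)
  'f' at position 3: consonant
  'f' at position 4: consonant
  'b' at position 5: consonant
  'p' at position 6: consonant
  'd' at position 7: consonant
  'l' at position 8: consonant
  'n' at position 9: consonant
Total vowels: 2

2


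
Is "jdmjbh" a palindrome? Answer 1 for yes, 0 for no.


Input: jdmjbh
Reversed: hbjmdj
  Compare pos 0 ('j') with pos 5 ('h'): MISMATCH
  Compare pos 1 ('d') with pos 4 ('b'): MISMATCH
  Compare pos 2 ('m') with pos 3 ('j'): MISMATCH
Result: not a palindrome

0


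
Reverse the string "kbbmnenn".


Input: kbbmnenn
Reading characters right to left:
  Position 7: 'n'
  Position 6: 'n'
  Position 5: 'e'
  Position 4: 'n'
  Position 3: 'm'
  Position 2: 'b'
  Position 1: 'b'
  Position 0: 'k'
Reversed: nnenmbbk

nnenmbbk


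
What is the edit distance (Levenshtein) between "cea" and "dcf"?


Computing edit distance: "cea" -> "dcf"
DP table:
           d    c    f
      0    1    2    3
  c   1    1    1    2
  e   2    2    2    2
  a   3    3    3    3
Edit distance = dp[3][3] = 3

3


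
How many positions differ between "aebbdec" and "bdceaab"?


Comparing "aebbdec" and "bdceaab" position by position:
  Position 0: 'a' vs 'b' => DIFFER
  Position 1: 'e' vs 'd' => DIFFER
  Position 2: 'b' vs 'c' => DIFFER
  Position 3: 'b' vs 'e' => DIFFER
  Position 4: 'd' vs 'a' => DIFFER
  Position 5: 'e' vs 'a' => DIFFER
  Position 6: 'c' vs 'b' => DIFFER
Positions that differ: 7

7


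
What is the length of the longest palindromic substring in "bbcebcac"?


Input: "bbcebcac"
Checking substrings for palindromes:
  [5:8] "cac" (len 3) => palindrome
  [0:2] "bb" (len 2) => palindrome
Longest palindromic substring: "cac" with length 3

3


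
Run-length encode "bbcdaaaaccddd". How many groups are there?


Input: bbcdaaaaccddd
Scanning for consecutive runs:
  Group 1: 'b' x 2 (positions 0-1)
  Group 2: 'c' x 1 (positions 2-2)
  Group 3: 'd' x 1 (positions 3-3)
  Group 4: 'a' x 4 (positions 4-7)
  Group 5: 'c' x 2 (positions 8-9)
  Group 6: 'd' x 3 (positions 10-12)
Total groups: 6

6


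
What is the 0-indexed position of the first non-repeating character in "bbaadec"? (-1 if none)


Input: bbaadec
Character frequencies:
  'a': 2
  'b': 2
  'c': 1
  'd': 1
  'e': 1
Scanning left to right for freq == 1:
  Position 0 ('b'): freq=2, skip
  Position 1 ('b'): freq=2, skip
  Position 2 ('a'): freq=2, skip
  Position 3 ('a'): freq=2, skip
  Position 4 ('d'): unique! => answer = 4

4


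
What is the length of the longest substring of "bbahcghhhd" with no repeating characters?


Input: "bbahcghhhd"
Sliding window (track last position of each char):
  Position 0 ('b'): window [0,0] length 1 -- new best
  Position 1 ('b'): repeat (last at 0), move window start to 1
  Position 1 ('b'): window [1,1] length 1
  Position 2 ('a'): window [1,2] length 2 -- new best
  Position 3 ('h'): window [1,3] length 3 -- new best
  Position 4 ('c'): window [1,4] length 4 -- new best
  Position 5 ('g'): window [1,5] length 5 -- new best
  Position 6 ('h'): repeat (last at 3), move window start to 4
  Position 6 ('h'): window [4,6] length 3
  Position 7 ('h'): repeat (last at 6), move window start to 7
  Position 7 ('h'): window [7,7] length 1
  Position 8 ('h'): repeat (last at 7), move window start to 8
  Position 8 ('h'): window [8,8] length 1
  Position 9 ('d'): window [8,9] length 2
Longest substring with no repeats: "bahcg" with length 5

5


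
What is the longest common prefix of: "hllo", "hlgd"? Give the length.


Words: hllo, hlgd
  Position 0: all 'h' => match
  Position 1: all 'l' => match
  Position 2: ('l', 'g') => mismatch, stop
LCP = "hl" (length 2)

2


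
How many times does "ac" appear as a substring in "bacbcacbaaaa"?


Searching for "ac" in "bacbcacbaaaa"
Scanning each position:
  Position 0: "ba" => no
  Position 1: "ac" => MATCH
  Position 2: "cb" => no
  Position 3: "bc" => no
  Position 4: "ca" => no
  Position 5: "ac" => MATCH
  Position 6: "cb" => no
  Position 7: "ba" => no
  Position 8: "aa" => no
  Position 9: "aa" => no
  Position 10: "aa" => no
Total occurrences: 2

2


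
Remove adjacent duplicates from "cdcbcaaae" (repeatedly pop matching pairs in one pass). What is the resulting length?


Input: cdcbcaaae
Stack-based adjacent duplicate removal:
  Read 'c': push. Stack: c
  Read 'd': push. Stack: cd
  Read 'c': push. Stack: cdc
  Read 'b': push. Stack: cdcb
  Read 'c': push. Stack: cdcbc
  Read 'a': push. Stack: cdcbca
  Read 'a': matches stack top 'a' => pop. Stack: cdcbc
  Read 'a': push. Stack: cdcbca
  Read 'e': push. Stack: cdcbcae
Final stack: "cdcbcae" (length 7)

7


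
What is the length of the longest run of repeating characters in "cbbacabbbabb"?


Input: "cbbacabbbabb"
Scanning for longest run:
  Position 1 ('b'): new char, reset run to 1
  Position 2 ('b'): continues run of 'b', length=2
  Position 3 ('a'): new char, reset run to 1
  Position 4 ('c'): new char, reset run to 1
  Position 5 ('a'): new char, reset run to 1
  Position 6 ('b'): new char, reset run to 1
  Position 7 ('b'): continues run of 'b', length=2
  Position 8 ('b'): continues run of 'b', length=3
  Position 9 ('a'): new char, reset run to 1
  Position 10 ('b'): new char, reset run to 1
  Position 11 ('b'): continues run of 'b', length=2
Longest run: 'b' with length 3

3


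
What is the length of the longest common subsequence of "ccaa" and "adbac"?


LCS of "ccaa" and "adbac"
DP table:
           a    d    b    a    c
      0    0    0    0    0    0
  c   0    0    0    0    0    1
  c   0    0    0    0    0    1
  a   0    1    1    1    1    1
  a   0    1    1    1    2    2
LCS length = dp[4][5] = 2

2


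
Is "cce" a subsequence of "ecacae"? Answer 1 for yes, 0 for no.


Check if "cce" is a subsequence of "ecacae"
Greedy scan:
  Position 0 ('e'): no match needed
  Position 1 ('c'): matches sub[0] = 'c'
  Position 2 ('a'): no match needed
  Position 3 ('c'): matches sub[1] = 'c'
  Position 4 ('a'): no match needed
  Position 5 ('e'): matches sub[2] = 'e'
All 3 characters matched => is a subsequence

1


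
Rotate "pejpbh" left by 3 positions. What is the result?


Input: "pejpbh", rotate left by 3
First 3 characters: "pej"
Remaining characters: "pbh"
Concatenate remaining + first: "pbh" + "pej" = "pbhpej"

pbhpej


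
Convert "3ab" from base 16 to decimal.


Input: "3ab" in base 16
Positional expansion:
  Digit '3' (value 3) x 16^2 = 768
  Digit 'a' (value 10) x 16^1 = 160
  Digit 'b' (value 11) x 16^0 = 11
Sum = 939

939


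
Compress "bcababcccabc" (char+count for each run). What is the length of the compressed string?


Input: bcababcccabc
Runs:
  'b' x 1 => "b1"
  'c' x 1 => "c1"
  'a' x 1 => "a1"
  'b' x 1 => "b1"
  'a' x 1 => "a1"
  'b' x 1 => "b1"
  'c' x 3 => "c3"
  'a' x 1 => "a1"
  'b' x 1 => "b1"
  'c' x 1 => "c1"
Compressed: "b1c1a1b1a1b1c3a1b1c1"
Compressed length: 20

20


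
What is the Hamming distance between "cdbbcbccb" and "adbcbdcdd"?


Comparing "cdbbcbccb" and "adbcbdcdd" position by position:
  Position 0: 'c' vs 'a' => differ
  Position 1: 'd' vs 'd' => same
  Position 2: 'b' vs 'b' => same
  Position 3: 'b' vs 'c' => differ
  Position 4: 'c' vs 'b' => differ
  Position 5: 'b' vs 'd' => differ
  Position 6: 'c' vs 'c' => same
  Position 7: 'c' vs 'd' => differ
  Position 8: 'b' vs 'd' => differ
Total differences (Hamming distance): 6

6


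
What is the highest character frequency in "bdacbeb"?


Input: bdacbeb
Character counts:
  'a': 1
  'b': 3
  'c': 1
  'd': 1
  'e': 1
Maximum frequency: 3

3


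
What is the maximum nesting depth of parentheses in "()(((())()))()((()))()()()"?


Input: "()(((())()))()((()))()()()"
Tracking depth:
  Position 0 '(': depth becomes 1
  Position 1 ')': depth becomes 0
  Position 2 '(': depth becomes 1
  Position 3 '(': depth becomes 2
  Position 4 '(': depth becomes 3
  Position 5 '(': depth becomes 4
  Position 6 ')': depth becomes 3
  Position 7 ')': depth becomes 2
  Position 8 '(': depth becomes 3
  Position 9 ')': depth becomes 2
  Position 10 ')': depth becomes 1
  Position 11 ')': depth becomes 0
  Position 12 '(': depth becomes 1
  Position 13 ')': depth becomes 0
  Position 14 '(': depth becomes 1
  Position 15 '(': depth becomes 2
  Position 16 '(': depth becomes 3
  Position 17 ')': depth becomes 2
  Position 18 ')': depth becomes 1
  Position 19 ')': depth becomes 0
  Position 20 '(': depth becomes 1
  Position 21 ')': depth becomes 0
  Position 22 '(': depth becomes 1
  Position 23 ')': depth becomes 0
  Position 24 '(': depth becomes 1
  Position 25 ')': depth becomes 0
Maximum depth reached: 4

4
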